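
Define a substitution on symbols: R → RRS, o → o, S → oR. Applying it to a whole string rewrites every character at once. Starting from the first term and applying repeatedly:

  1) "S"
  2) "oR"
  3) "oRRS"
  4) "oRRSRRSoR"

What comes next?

oRRSRRSoRRRSRRSoRoRRS

Expanding oRRSRRSoR: o→o, R→RRS, R→RRS, S→oR, R→RRS, R→RRS, S→oR, o→o, R→RRS. Concatenated: o RRS RRS oR RRS RRS oR o RRS.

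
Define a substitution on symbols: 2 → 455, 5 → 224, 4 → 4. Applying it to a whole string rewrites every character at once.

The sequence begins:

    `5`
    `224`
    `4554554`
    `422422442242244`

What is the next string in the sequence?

4455455445545544455455445545544

Applying the rule to each of the 15 symbols of 422422442242244 gives the pieces 4 455 455 4 455 455 4 4 455 455 4 455 455 4 4, which concatenate to the answer.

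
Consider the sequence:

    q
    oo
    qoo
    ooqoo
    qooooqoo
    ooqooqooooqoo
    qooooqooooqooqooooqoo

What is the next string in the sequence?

This is a Fibonacci-style word recurrence s(k) = s(k−2)·s(k−1): e.g. q·oo = qoo.
The next term joins ooqooqooooqoo and qooooqooooqooqooooqoo.

ooqooqooooqooqooooqooooqooqooooqoo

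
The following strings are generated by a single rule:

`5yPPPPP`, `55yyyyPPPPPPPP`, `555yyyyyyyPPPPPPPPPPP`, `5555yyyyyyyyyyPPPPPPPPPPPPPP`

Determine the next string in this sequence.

55555yyyyyyyyyyyyyPPPPPPPPPPPPPPPPP

Each string has the form 5^{n} y^{3n-2} P^{3n+2} (n = 1, 2, …).
For the next term, n = 5, so the run lengths are 5, 13, 17.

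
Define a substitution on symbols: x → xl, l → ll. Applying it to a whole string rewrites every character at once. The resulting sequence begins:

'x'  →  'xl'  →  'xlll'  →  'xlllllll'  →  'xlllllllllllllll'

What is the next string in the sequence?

Rewriting the 16 symbols of xlllllllllllllll one by one yields xl ll ll ll ll ll ll ll ll ll ll ll ll ll ll ll; concatenated:

xlllllllllllllllllllllllllllllll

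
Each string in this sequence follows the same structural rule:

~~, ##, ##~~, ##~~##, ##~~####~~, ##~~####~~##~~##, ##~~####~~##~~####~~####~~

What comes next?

This is a Fibonacci-style word recurrence s(k) = s(k−1)·s(k−2): e.g. ##·~~ = ##~~.
Continuing: ##~~####~~##~~####~~####~~ · ##~~####~~##~~## gives term 8.

##~~####~~##~~####~~####~~##~~####~~##~~##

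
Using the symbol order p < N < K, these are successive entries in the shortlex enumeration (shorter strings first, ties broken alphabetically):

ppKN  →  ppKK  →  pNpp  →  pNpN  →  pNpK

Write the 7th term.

pNNN

Continuing the enumeration 2 steps past pNpK: pNpK → pNNp → (answer).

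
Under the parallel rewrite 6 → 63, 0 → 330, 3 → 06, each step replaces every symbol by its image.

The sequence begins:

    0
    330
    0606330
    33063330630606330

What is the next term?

060633063060606330630633063330630606330

φ(33063330630606330) expands symbol-by-symbol to 06 06 330 63 06 06 06 330 63 06 330 63 330 63 06 06 330; joining the 17 pieces gives the next term.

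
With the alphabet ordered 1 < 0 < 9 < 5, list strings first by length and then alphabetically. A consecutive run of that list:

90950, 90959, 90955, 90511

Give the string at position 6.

90519

Continuing the enumeration 2 steps past 90511: 90511 → 90510 → (answer).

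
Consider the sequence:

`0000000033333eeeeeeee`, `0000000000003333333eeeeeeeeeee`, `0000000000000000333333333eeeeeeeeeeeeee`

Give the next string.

0000000000000000000033333333333eeeeeeeeeeeeeeeee

The n-th term is 4n 0's then 2n+1 3's then 3n+2 e's, where the shown terms are n = 2, 3, 4.
Setting n = 5 gives 20, 11, 17 characters in each block.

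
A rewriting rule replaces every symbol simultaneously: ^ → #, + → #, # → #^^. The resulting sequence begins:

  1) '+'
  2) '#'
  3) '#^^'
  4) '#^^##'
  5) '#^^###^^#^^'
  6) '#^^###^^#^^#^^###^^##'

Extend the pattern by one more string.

Replace each of the 21 characters of #^^###^^#^^#^^###^^## in place — #^^ # # #^^ #^^ #^^ # # #^^ # # #^^ # # #^^ #^^ #^^ # # #^^ #^^ — and concatenate.

#^^###^^#^^#^^###^^###^^###^^#^^#^^###^^#^^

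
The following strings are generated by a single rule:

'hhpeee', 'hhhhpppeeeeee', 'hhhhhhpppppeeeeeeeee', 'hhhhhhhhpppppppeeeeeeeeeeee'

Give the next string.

Term n consists of 2n h's, followed by 2n-1 p's, followed by 3n e's (n = 1, 2, …).
For the next term, n = 5, so the run lengths are 10, 9, 15.

hhhhhhhhhhpppppppppeeeeeeeeeeeeeee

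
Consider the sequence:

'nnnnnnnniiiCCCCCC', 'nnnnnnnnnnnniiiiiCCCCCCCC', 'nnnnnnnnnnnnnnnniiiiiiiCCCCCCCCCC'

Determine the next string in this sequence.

nnnnnnnnnnnnnnnnnnnniiiiiiiiiCCCCCCCCCCCC

Each string has the form n^{4n} i^{2n-1} C^{2n+2}, where the shown terms are n = 2, 3, 4.
At n = 5 the blocks have lengths 20, 9, 12.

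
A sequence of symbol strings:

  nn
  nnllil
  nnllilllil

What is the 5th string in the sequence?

The strings grow by a fixed suffix llil each time.
From nnllilllil, 2 further steps: nnllilllil → nnllilllilllil → (answer).

nnllilllilllilllil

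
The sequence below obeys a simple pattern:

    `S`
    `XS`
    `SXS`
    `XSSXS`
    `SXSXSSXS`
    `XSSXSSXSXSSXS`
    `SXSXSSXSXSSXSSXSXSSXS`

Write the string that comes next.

From term 3 onward, concatenate the second-to-last term with the last: S·XS = SXS, XS·SXS = XSSXS, …
The next term joins XSSXSSXSXSSXS and SXSXSSXSXSSXSSXSXSSXS.

XSSXSSXSXSSXSSXSXSSXSXSSXSSXSXSSXS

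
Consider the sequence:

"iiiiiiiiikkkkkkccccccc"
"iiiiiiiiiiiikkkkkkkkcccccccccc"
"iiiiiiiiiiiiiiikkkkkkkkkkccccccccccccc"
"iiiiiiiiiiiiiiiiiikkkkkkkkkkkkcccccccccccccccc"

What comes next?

iiiiiiiiiiiiiiiiiiiiikkkkkkkkkkkkkkccccccccccccccccccc

Reading off run lengths: i runs 9, 12, 15, 18; k runs 6, 8, 10, 12; c runs 7, 10, 13, 16 — each is linear in n, where the shown terms are n = 3, 4, 5, 6.
Setting n = 7 gives 21, 14, 19 characters in each block.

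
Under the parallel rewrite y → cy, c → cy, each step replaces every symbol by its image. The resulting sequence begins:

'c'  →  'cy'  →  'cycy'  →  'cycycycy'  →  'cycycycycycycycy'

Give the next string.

Applying the rule to each of the 16 symbols of cycycycycycycycy gives the pieces cy cy cy cy cy cy cy cy cy cy cy cy cy cy cy cy, which concatenate to the answer.

cycycycycycycycycycycycycycycycy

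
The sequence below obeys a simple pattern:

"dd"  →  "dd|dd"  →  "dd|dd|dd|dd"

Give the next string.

Each string is two copies of the previous one joined by '|'.
Doubling dd|dd|dd|dd with '|' between the halves:

dd|dd|dd|dd|dd|dd|dd|dd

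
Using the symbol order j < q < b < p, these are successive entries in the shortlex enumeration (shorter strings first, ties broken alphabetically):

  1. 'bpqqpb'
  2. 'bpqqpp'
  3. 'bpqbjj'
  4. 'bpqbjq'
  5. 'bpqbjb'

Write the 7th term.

Advancing 2 positions from bpqbjb through bpqbjb → bpqbjp reaches term 7.

bpqbqj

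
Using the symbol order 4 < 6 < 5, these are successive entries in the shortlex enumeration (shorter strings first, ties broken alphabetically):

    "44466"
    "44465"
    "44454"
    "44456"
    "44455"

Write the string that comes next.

Find the rightmost character of 44455 below 5, bump it to the next letter, and reset everything to its right to 4.

44644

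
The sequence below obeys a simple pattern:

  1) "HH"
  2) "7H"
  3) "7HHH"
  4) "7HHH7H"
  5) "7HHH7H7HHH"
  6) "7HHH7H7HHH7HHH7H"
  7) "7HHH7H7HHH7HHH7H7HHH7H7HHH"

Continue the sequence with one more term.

7HHH7H7HHH7HHH7H7HHH7H7HHH7HHH7H7HHH7HHH7H

This is a Fibonacci-style word recurrence s(k) = s(k−1)·s(k−2): e.g. 7H·HH = 7HHH.
Continuing: 7HHH7H7HHH7HHH7H7HHH7H7HHH · 7HHH7H7HHH7HHH7H gives term 8.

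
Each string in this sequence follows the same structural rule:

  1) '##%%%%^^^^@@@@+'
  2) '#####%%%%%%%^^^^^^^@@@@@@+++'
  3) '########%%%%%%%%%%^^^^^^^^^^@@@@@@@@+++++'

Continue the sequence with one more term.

###########%%%%%%%%%%%%%^^^^^^^^^^^^^@@@@@@@@@@+++++++

The n-th term is 3n-1 #'s then 3n+1 %'s then 3n+1 ^'s then 2n+2 @'s then 2n-1 +'s (n = 1, 2, …).
Setting n = 4 gives 11, 13, 13, 10, 7 characters in each block.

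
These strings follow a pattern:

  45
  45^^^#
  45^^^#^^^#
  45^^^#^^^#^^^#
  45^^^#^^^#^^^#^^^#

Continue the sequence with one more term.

45^^^#^^^#^^^#^^^#^^^#

Each term is the previous one with ^^^# appended.
One more step from 45^^^#^^^#^^^#^^^# gives the answer.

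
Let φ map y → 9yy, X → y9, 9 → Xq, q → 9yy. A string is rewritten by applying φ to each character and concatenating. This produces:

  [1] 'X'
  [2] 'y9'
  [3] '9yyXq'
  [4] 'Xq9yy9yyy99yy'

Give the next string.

Applying the rule to each of the 13 symbols of Xq9yy9yyy99yy gives the pieces y9 9yy Xq 9yy 9yy Xq 9yy 9yy 9yy Xq Xq 9yy 9yy, which concatenate to the answer.

y99yyXq9yy9yyXq9yy9yy9yyXqXq9yy9yy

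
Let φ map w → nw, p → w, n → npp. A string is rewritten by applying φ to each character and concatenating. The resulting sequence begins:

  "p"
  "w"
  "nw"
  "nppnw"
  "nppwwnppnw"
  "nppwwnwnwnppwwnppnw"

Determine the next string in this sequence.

Replace each of the 19 characters of nppwwnwnwnppwwnppnw in place — npp w w nw nw npp nw npp nw npp w w nw nw npp w w npp nw — and concatenate.

nppwwnwnwnppnwnppnwnppwwnwnwnppwwnppnw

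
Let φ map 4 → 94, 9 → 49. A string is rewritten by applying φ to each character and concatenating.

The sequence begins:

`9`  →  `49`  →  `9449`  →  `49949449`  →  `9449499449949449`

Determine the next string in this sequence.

49949449944949949449499449949449

Replace each of the 16 characters of 9449499449949449 in place — 49 94 94 49 94 49 49 94 94 49 49 94 49 94 94 49 — and concatenate.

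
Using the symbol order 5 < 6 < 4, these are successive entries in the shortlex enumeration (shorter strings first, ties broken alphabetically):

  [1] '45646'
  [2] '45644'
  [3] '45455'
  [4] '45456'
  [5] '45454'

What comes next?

The successor of 45454 increments the rightmost position that isn't already 4 and resets every position after it to 5.

45465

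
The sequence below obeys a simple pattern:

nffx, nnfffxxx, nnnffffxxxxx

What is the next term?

nnnnfffffxxxxxxx

Term n consists of n n's, followed by n+1 f's, followed by 2n-1 x's (n = 1, 2, …).
Setting n = 4 gives 4, 5, 7 characters in each block.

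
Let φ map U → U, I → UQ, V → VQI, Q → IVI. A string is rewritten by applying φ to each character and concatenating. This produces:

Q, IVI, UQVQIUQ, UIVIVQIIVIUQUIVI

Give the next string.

Replace each of the 16 characters of UIVIVQIIVIUQUIVI in place — U UQ VQI UQ VQI IVI UQ UQ VQI UQ U IVI U UQ VQI UQ — and concatenate.

UUQVQIUQVQIIVIUQUQVQIUQUIVIUUQVQIUQ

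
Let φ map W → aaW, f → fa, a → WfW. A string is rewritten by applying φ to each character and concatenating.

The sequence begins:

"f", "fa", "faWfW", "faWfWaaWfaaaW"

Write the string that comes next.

faWfWaaWfaaaWWfWWfWaaWfaWfWWfWWfWaaW

φ(faWfWaaWfaaaW) expands symbol-by-symbol to fa WfW aaW fa aaW WfW WfW aaW fa WfW WfW WfW aaW; joining the 13 pieces gives the next term.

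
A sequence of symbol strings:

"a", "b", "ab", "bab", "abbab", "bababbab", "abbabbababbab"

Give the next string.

From term 3 onward, concatenate the second-to-last term with the last: a·b = ab, b·ab = bab, …
So term 8 is bababbab·abbabbababbab.

bababbababbabbababbab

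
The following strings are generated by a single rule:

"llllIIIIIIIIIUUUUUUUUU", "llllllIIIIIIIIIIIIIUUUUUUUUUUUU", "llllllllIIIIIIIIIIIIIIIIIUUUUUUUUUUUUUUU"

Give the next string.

llllllllllIIIIIIIIIIIIIIIIIIIIIUUUUUUUUUUUUUUUUUU

The n-th term is 2n l's then 4n+1 I's then 3n+3 U's, where the shown terms are n = 2, 3, 4.
For the next term, n = 5, so the run lengths are 10, 21, 18.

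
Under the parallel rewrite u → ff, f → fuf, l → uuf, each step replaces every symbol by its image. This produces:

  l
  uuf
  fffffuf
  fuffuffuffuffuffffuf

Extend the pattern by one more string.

fuffffuffuffffuffuffffuffuffffuffuffffuffuffuffuffffuf

φ(fuffuffuffuffuffffuf) expands symbol-by-symbol to fuf ff fuf fuf ff fuf fuf ff fuf fuf ff fuf fuf ff fuf fuf fuf fuf ff fuf; joining the 20 pieces gives the next term.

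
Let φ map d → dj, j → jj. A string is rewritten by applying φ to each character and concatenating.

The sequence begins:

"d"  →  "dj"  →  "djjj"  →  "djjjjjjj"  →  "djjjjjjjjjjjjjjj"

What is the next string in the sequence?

Replace each of the 16 characters of djjjjjjjjjjjjjjj in place — dj jj jj jj jj jj jj jj jj jj jj jj jj jj jj jj — and concatenate.

djjjjjjjjjjjjjjjjjjjjjjjjjjjjjjj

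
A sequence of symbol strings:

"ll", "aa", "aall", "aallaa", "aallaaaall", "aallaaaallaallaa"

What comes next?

aallaaaallaallaaaallaaaall

This is a Fibonacci-style word recurrence s(k) = s(k−1)·s(k−2): e.g. aa·ll = aall.
The next term joins aallaaaallaallaa and aallaaaall.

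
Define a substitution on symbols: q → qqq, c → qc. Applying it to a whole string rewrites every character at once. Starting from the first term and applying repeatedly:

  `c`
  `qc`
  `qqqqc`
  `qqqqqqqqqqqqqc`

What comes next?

Rewriting the 14 symbols of qqqqqqqqqqqqqc one by one yields qqq qqq qqq qqq qqq qqq qqq qqq qqq qqq qqq qqq qqq qc; concatenated:

qqqqqqqqqqqqqqqqqqqqqqqqqqqqqqqqqqqqqqqqc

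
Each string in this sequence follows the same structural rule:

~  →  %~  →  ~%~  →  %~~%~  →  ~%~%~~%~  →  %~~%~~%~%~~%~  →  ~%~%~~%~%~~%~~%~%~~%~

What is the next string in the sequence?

From term 3 onward, concatenate the second-to-last term with the last: ~·%~ = ~%~, %~·~%~ = %~~%~, …
The next term joins %~~%~~%~%~~%~ and ~%~%~~%~%~~%~~%~%~~%~.

%~~%~~%~%~~%~~%~%~~%~%~~%~~%~%~~%~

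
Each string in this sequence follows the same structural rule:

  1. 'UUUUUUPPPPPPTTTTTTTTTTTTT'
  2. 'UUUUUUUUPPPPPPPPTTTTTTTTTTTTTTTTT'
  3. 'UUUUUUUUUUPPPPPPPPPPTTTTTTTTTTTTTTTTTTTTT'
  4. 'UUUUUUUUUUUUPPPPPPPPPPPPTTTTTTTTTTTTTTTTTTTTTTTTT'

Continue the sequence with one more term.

UUUUUUUUUUUUUUPPPPPPPPPPPPPPTTTTTTTTTTTTTTTTTTTTTTTTTTTTT

Each string has the form U^{2n} P^{2n} T^{4n+1}, where the shown terms are n = 3, 4, 5, 6.
Setting n = 7 gives 14, 14, 29 characters in each block.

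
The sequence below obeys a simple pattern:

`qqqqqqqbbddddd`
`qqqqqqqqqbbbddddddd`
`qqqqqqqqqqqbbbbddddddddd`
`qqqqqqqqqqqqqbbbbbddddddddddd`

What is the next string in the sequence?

qqqqqqqqqqqqqqqbbbbbbddddddddddddd

The n-th term is 2n+3 q's then n b's then 2n+1 d's, where the shown terms are n = 2, 3, 4, 5.
For the next term, n = 6, so the run lengths are 15, 6, 13.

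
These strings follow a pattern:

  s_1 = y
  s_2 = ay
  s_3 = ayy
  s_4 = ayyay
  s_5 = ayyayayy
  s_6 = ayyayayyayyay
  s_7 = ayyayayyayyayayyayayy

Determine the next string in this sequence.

ayyayayyayyayayyayayyayyayayyayyay

Each term (from the third on) is the previous term followed by the one before it: term 3 = ay·y = ayy.
The next term joins ayyayayyayyayayyayayy and ayyayayyayyay.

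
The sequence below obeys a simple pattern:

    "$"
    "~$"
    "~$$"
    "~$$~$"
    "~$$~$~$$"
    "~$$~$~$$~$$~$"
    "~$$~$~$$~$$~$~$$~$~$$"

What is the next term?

From term 3 onward, concatenate the last term with the second-to-last: ~$·$ = ~$$, ~$$·~$ = ~$$~$, …
Continuing: ~$$~$~$$~$$~$~$$~$~$$ · ~$$~$~$$~$$~$ gives term 8.

~$$~$~$$~$$~$~$$~$~$$~$$~$~$$~$$~$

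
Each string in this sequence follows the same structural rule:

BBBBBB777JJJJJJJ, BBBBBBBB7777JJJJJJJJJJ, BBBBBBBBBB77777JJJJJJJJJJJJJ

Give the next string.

Reading off run lengths: B runs 6, 8, 10; 7 runs 3, 4, 5; J runs 7, 10, 13 — each is linear in n, where the shown terms are n = 2, 3, 4.
Setting n = 5 gives 12, 6, 16 characters in each block.

BBBBBBBBBBBB777777JJJJJJJJJJJJJJJJ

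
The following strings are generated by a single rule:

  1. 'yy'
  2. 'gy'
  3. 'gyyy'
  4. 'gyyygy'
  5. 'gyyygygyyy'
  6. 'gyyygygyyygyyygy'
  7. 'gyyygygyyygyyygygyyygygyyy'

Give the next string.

gyyygygyyygyyygygyyygygyyygyyygygyyygyyygy

From term 3 onward, concatenate the last term with the second-to-last: gy·yy = gyyy, gyyy·gy = gyyygy, …
So term 8 is gyyygygyyygyyygygyyygygyyy·gyyygygyyygyyygy.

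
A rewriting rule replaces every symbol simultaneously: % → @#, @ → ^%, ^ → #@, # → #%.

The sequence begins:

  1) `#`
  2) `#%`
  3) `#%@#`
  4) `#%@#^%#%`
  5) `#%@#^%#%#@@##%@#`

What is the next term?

#%@#^%#%#@@##%@##%^%^%#%#%@#^%#%

Replace each of the 16 characters of #%@#^%#%#@@##%@# in place — #% @# ^% #% #@ @# #% @# #% ^% ^% #% #% @# ^% #% — and concatenate.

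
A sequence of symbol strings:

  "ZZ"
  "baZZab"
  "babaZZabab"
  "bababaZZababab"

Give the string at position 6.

Every step adds ba to the front and ab to the end of the previous string.
From bababaZZababab, 2 further steps: bababaZZababab → babababaZZabababab → (answer).

bababababaZZababababab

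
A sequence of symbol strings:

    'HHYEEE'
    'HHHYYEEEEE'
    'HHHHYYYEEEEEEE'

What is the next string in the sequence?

Reading off run lengths: H runs 2, 3, 4; Y runs 1, 2, 3; E runs 3, 5, 7 — each is linear in n (n = 1, 2, …).
At n = 4 the blocks have lengths 5, 4, 9.

HHHHHYYYYEEEEEEEEE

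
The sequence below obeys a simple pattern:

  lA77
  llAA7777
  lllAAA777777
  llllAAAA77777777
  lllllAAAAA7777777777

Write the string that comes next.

llllllAAAAAA777777777777

The n-th term is n l's then n A's then 2n 7's (n = 1, 2, …).
At n = 6 the blocks have lengths 6, 6, 12.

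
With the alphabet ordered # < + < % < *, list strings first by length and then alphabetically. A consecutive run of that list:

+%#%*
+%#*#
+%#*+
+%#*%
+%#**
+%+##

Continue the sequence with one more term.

+%+#+

Find the rightmost character of +%+## below *, bump it to the next letter, and reset everything to its right to #.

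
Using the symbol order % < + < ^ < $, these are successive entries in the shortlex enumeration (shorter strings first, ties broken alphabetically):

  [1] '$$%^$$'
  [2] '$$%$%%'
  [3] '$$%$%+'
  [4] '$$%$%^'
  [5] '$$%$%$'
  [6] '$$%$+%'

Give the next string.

Treat $$%$+% as a base-4 numeral over the given alphabet and add one, carrying through any trailing $'s.

$$%$++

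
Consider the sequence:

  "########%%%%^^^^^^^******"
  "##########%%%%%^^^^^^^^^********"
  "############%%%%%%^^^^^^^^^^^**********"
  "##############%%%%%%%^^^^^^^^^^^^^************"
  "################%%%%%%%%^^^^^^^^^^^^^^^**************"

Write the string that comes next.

##################%%%%%%%%%^^^^^^^^^^^^^^^^^****************

Term n consists of 2n+2 #'s, followed by n+1 %'s, followed by 2n+1 ^'s, followed by 2n *'s, where the shown terms are n = 3, 4, 5, 6, 7.
For the next term, n = 8, so the run lengths are 18, 9, 17, 16.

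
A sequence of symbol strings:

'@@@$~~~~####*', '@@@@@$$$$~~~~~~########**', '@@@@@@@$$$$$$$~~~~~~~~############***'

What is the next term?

Reading off run lengths: @ runs 3, 5, 7; $ runs 1, 4, 7; ~ runs 4, 6, 8; # runs 4, 8, 12; * runs 1, 2, 3 — each is linear in n (n = 1, 2, …).
At n = 4 the blocks have lengths 9, 10, 10, 16, 4.

@@@@@@@@@$$$$$$$$$$~~~~~~~~~~################****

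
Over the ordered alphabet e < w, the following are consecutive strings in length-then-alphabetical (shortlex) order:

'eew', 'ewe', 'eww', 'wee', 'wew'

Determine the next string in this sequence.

wwe

The successor of wew increments the rightmost position that isn't already w and resets every position after it to e.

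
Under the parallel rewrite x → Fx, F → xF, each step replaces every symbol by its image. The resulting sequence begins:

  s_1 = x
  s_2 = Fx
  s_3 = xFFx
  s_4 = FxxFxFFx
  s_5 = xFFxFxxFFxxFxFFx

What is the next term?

FxxFxFFxxFFxFxxFxFFxFxxFFxxFxFFx

φ(xFFxFxxFFxxFxFFx) expands symbol-by-symbol to Fx xF xF Fx xF Fx Fx xF xF Fx Fx xF Fx xF xF Fx; joining the 16 pieces gives the next term.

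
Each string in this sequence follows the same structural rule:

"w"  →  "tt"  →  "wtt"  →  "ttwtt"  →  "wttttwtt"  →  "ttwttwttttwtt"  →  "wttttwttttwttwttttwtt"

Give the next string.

ttwttwttttwttwttttwttttwttwttttwtt

From term 3 onward, concatenate the second-to-last term with the last: w·tt = wtt, tt·wtt = ttwtt, …
Continuing: ttwttwttttwtt · wttttwttttwttwttttwtt gives term 8.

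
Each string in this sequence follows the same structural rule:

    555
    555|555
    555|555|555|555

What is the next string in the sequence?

s(k+1) = s(k)·|·s(k) — each term doubles the last with '|' between the halves.
So the next term is two copies of 555|555|555|555 with '|' between the halves.

555|555|555|555|555|555|555|555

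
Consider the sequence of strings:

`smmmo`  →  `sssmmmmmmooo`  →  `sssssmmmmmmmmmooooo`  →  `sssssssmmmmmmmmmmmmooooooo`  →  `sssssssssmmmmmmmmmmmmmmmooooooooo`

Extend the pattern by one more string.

Reading off run lengths: s runs 1, 3, 5, 7, 9; m runs 3, 6, 9, 12, 15; o runs 1, 3, 5, 7, 9 — each is linear in n (n = 1, 2, …).
At n = 6 the blocks have lengths 11, 18, 11.

sssssssssssmmmmmmmmmmmmmmmmmmooooooooooo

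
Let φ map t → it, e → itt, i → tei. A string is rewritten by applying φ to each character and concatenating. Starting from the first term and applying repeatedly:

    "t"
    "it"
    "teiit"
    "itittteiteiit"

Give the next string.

Replace each of the 13 characters of itittteiteiit in place — tei it tei it it it itt tei it itt tei tei it — and concatenate.

teiitteiitititittteiitittteiteiit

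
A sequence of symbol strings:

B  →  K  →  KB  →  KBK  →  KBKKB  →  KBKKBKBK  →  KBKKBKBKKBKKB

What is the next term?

This is a Fibonacci-style word recurrence s(k) = s(k−1)·s(k−2): e.g. K·B = KB.
The next term joins KBKKBKBKKBKKB and KBKKBKBK.

KBKKBKBKKBKKBKBKKBKBK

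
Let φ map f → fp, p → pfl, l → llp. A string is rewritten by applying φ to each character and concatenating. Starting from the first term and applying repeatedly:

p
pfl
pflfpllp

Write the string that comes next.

Apply φ to pflfpllp symbol by symbol: p→pfl, f→fp, l→llp, f→fp, p→pfl, l→llp, l→llp, p→pfl; joined: pfl fp llp fp pfl llp llp pfl.

pflfpllpfppflllpllppfl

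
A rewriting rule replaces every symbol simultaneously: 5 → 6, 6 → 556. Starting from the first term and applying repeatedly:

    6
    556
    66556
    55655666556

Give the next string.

665566655655655666556

Apply φ to 55655666556 symbol by symbol: 5→6, 5→6, 6→556, 5→6, 5→6, 6→556, 6→556, 6→556, 5→6, 5→6, 6→556; joined: 6 6 556 6 6 556 556 556 6 6 556.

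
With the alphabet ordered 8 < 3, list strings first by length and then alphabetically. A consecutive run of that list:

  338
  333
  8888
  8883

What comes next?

8838

Treat 8883 as a base-2 numeral over the given alphabet and add one, carrying through any trailing 3's.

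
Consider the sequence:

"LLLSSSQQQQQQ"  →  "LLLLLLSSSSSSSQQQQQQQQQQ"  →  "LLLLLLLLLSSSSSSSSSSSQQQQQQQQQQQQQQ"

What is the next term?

Each string has the form L^{3n} S^{4n-1} Q^{4n+2} (n = 1, 2, …).
For the next term, n = 4, so the run lengths are 12, 15, 18.

LLLLLLLLLLLLSSSSSSSSSSSSSSSQQQQQQQQQQQQQQQQQQ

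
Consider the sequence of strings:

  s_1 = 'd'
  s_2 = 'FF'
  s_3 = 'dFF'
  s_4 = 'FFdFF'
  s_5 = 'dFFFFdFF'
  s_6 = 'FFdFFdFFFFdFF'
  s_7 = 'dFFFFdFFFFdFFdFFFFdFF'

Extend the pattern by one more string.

FFdFFdFFFFdFFdFFFFdFFFFdFFdFFFFdFF

From term 3 onward, concatenate the second-to-last term with the last: d·FF = dFF, FF·dFF = FFdFF, …
So term 8 is FFdFFdFFFFdFF·dFFFFdFFFFdFFdFFFFdFF.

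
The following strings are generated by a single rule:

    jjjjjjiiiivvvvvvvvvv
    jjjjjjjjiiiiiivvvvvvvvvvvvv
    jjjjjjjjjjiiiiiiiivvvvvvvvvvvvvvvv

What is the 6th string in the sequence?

Reading off run lengths: j runs 6, 8, 10; i runs 4, 6, 8; v runs 10, 13, 16 — each is linear in n, where the shown terms are n = 3, 4, 5.
At n = 8 the blocks have lengths 16, 14, 25.

jjjjjjjjjjjjjjjjiiiiiiiiiiiiiivvvvvvvvvvvvvvvvvvvvvvvvv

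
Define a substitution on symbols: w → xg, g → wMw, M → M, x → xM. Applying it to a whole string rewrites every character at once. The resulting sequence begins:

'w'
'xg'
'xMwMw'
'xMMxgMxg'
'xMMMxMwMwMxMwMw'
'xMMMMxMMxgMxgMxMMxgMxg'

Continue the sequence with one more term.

xMMMMMxMMMxMwMwMxMwMwMxMMMxMwMwMxMwMw

Applying the rule to each of the 22 symbols of xMMMMxMMxgMxgMxMMxgMxg gives the pieces xM M M M M xM M M xM wMw M xM wMw M xM M M xM wMw M xM wMw, which concatenate to the answer.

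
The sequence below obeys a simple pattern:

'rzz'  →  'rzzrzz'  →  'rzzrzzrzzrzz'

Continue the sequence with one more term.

rzzrzzrzzrzzrzzrzzrzzrzz

s(k+1) = s(k)·s(k) — each term doubles the last.
So the next term is two copies of rzzrzzrzzrzz.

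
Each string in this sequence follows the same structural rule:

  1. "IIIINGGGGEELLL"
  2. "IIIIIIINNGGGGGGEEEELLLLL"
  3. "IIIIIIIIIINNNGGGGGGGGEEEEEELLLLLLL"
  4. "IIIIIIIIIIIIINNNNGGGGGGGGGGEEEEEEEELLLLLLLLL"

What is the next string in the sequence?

Each string has the form I^{3n+1} N^{n} G^{2n+2} E^{2n} L^{2n+1} (n = 1, 2, …).
Setting n = 5 gives 16, 5, 12, 10, 11 characters in each block.

IIIIIIIIIIIIIIIINNNNNGGGGGGGGGGGGEEEEEEEEEELLLLLLLLLLL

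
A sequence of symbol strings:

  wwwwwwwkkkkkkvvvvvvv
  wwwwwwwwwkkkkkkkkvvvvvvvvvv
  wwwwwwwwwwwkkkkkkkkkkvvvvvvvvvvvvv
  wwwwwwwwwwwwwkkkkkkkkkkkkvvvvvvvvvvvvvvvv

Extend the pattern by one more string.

wwwwwwwwwwwwwwwkkkkkkkkkkkkkkvvvvvvvvvvvvvvvvvvv

Each string has the form w^{2n+3} k^{2n+2} v^{3n+1}, where the shown terms are n = 2, 3, 4, 5.
At n = 6 the blocks have lengths 15, 14, 19.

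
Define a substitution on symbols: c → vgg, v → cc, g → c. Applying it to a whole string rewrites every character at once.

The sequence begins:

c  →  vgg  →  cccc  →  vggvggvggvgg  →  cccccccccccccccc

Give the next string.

vggvggvggvggvggvggvggvggvggvggvggvggvggvggvggvgg

Replace each of the 16 characters of cccccccccccccccc in place — vgg vgg vgg vgg vgg vgg vgg vgg vgg vgg vgg vgg vgg vgg vgg vgg — and concatenate.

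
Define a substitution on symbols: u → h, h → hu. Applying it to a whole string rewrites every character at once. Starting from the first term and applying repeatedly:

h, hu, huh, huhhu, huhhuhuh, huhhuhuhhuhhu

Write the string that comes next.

Applying the rule to each of the 13 symbols of huhhuhuhhuhhu gives the pieces hu h hu hu h hu h hu hu h hu hu h, which concatenate to the answer.

huhhuhuhhuhhuhuhhuhuh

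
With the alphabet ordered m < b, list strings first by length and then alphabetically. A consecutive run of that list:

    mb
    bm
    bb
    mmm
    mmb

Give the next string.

mbm

The successor of mmb increments the rightmost position that isn't already b and resets every position after it to m.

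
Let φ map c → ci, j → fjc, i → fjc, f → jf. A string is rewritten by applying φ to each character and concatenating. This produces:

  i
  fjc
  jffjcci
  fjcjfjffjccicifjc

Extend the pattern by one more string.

jffjccifjcjffjcjfjffjccicifjccifjcjffjcci

Replace each of the 17 characters of fjcjfjffjccicifjc in place — jf fjc ci fjc jf fjc jf jf fjc ci ci fjc ci fjc jf fjc ci — and concatenate.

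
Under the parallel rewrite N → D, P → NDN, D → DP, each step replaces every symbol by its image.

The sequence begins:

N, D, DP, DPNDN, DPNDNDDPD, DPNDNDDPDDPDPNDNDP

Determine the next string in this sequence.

Replace each of the 18 characters of DPNDNDDPDDPDPNDNDP in place — DP NDN D DP D DP DP NDN DP DP NDN DP NDN D DP D DP NDN — and concatenate.

DPNDNDDPDDPDPNDNDPDPNDNDPNDNDDPDDPNDN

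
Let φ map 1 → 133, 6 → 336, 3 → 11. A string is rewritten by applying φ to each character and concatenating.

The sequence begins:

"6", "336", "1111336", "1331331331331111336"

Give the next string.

Rewriting the 19 symbols of 1331331331331111336 one by one yields 133 11 11 133 11 11 133 11 11 133 11 11 133 133 133 133 11 11 336; concatenated:

13311111331111133111113311111331331331331111336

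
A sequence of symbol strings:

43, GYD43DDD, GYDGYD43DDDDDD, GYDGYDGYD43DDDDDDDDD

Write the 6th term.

Every step adds GYD to the front and DDD to the end of the previous string.
From GYDGYDGYD43DDDDDDDDD, 2 further steps: GYDGYDGYD43DDDDDDDDD → GYDGYDGYDGYD43DDDDDDDDDDDD → (answer).

GYDGYDGYDGYDGYD43DDDDDDDDDDDDDDD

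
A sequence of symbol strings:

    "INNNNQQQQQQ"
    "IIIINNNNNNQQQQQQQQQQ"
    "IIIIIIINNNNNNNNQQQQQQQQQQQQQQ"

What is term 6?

IIIIIIIIIIIIIIIINNNNNNNNNNNNNNQQQQQQQQQQQQQQQQQQQQQQQQQQ

Term n consists of 3n-2 I's, followed by 2n+2 N's, followed by 4n+2 Q's (n = 1, 2, …).
At n = 6 the blocks have lengths 16, 14, 26.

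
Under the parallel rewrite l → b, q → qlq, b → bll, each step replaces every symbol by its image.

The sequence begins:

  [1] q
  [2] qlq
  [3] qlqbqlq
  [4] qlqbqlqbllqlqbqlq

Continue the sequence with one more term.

φ(qlqbqlqbllqlqbqlq) expands symbol-by-symbol to qlq b qlq bll qlq b qlq bll b b qlq b qlq bll qlq b qlq; joining the 17 pieces gives the next term.

qlqbqlqbllqlqbqlqbllbbqlqbqlqbllqlqbqlq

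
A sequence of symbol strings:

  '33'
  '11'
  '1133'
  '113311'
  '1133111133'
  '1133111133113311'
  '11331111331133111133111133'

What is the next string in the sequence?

Each term (from the third on) is the previous term followed by the one before it: term 3 = 11·33 = 1133.
The next term joins 11331111331133111133111133 and 1133111133113311.

113311113311331111331111331133111133113311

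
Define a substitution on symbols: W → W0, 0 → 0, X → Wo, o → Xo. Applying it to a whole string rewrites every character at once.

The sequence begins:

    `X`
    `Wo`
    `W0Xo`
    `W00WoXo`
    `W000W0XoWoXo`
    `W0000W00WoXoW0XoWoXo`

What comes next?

Replace each of the 20 characters of W0000W00WoXoW0XoWoXo in place — W0 0 0 0 0 W0 0 0 W0 Xo Wo Xo W0 0 Wo Xo W0 Xo Wo Xo — and concatenate.

W00000W000W0XoWoXoW00WoXoW0XoWoXo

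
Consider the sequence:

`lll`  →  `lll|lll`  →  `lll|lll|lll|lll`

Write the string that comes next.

lll|lll|lll|lll|lll|lll|lll|lll

Every step duplicates the string with '|' between the halves.
So the next term is two copies of lll|lll|lll|lll with '|' between the halves.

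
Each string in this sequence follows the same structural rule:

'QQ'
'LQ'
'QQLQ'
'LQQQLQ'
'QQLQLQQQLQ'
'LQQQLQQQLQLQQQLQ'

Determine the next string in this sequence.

QQLQLQQQLQLQQQLQQQLQLQQQLQ

From term 3 onward, concatenate the second-to-last term with the last: QQ·LQ = QQLQ, LQ·QQLQ = LQQQLQ, …
Continuing: QQLQLQQQLQ · LQQQLQQQLQLQQQLQ gives term 7.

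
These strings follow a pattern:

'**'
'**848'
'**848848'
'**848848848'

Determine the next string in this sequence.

The strings grow by a fixed suffix 848 each time.
Applying this once more to **848848848:

**848848848848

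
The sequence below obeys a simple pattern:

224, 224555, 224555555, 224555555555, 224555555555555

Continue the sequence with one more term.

Each term is the previous one with 555 appended.
So the next term is 224555555555555·555.

224555555555555555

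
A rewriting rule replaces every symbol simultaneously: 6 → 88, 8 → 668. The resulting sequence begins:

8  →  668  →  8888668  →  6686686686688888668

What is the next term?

88886688888668888866888886686686686686688888668

Applying the rule to each of the 19 symbols of 6686686686688888668 gives the pieces 88 88 668 88 88 668 88 88 668 88 88 668 668 668 668 668 88 88 668, which concatenate to the answer.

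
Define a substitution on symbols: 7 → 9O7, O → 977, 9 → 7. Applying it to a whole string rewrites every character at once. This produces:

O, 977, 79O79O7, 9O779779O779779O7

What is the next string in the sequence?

Replace each of the 17 characters of 9O779779O779779O7 in place — 7 977 9O7 9O7 7 9O7 9O7 7 977 9O7 9O7 7 9O7 9O7 7 977 9O7 — and concatenate.

79779O79O779O79O779779O79O779O79O779779O7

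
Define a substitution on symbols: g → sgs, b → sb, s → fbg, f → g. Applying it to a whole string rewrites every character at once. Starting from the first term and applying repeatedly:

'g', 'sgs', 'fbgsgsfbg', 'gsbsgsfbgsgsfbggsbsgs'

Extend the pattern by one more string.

sgsfbgsbfbgsgsfbggsbsgsfbgsgsfbggsbsgssgsfbgsbfbgsgsfbg

φ(gsbsgsfbgsgsfbggsbsgs) expands symbol-by-symbol to sgs fbg sb fbg sgs fbg g sb sgs fbg sgs fbg g sb sgs sgs fbg sb fbg sgs fbg; joining the 21 pieces gives the next term.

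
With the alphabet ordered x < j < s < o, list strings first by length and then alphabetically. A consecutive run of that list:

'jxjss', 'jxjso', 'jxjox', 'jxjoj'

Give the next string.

The successor of jxjoj increments the rightmost position that isn't already o and resets every position after it to x.

jxjos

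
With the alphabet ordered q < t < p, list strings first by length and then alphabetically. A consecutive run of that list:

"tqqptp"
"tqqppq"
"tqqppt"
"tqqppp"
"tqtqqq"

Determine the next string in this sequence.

tqtqqt

The successor of tqtqqq increments the rightmost position that isn't already p and resets every position after it to q.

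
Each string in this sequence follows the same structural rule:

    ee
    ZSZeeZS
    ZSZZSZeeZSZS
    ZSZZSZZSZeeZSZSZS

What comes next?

s(k+1) = ZSZ·s(k)·ZS, so each term gains ZSZ as a prefix and ZS as a suffix.
Applying this once more to ZSZZSZZSZeeZSZSZS:

ZSZZSZZSZZSZeeZSZSZSZS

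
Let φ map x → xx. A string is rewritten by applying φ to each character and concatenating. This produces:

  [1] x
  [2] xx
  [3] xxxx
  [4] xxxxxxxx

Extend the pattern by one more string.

xxxxxxxxxxxxxxxx

Apply φ to xxxxxxxx symbol by symbol: x→xx, x→xx, x→xx, x→xx, x→xx, x→xx, x→xx, x→xx; joined: xx xx xx xx xx xx xx xx.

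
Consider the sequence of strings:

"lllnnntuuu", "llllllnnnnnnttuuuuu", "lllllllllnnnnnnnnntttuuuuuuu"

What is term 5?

lllllllllllllllnnnnnnnnnnnnnnntttttuuuuuuuuuuu

The n-th term is 3n l's then 3n n's then n t's then 2n+1 u's (n = 1, 2, …).
At n = 5 the blocks have lengths 15, 15, 5, 11.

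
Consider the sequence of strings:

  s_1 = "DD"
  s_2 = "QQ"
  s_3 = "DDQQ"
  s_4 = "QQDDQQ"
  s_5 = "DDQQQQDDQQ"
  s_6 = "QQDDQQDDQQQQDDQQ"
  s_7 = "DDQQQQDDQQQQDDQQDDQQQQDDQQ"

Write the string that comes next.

QQDDQQDDQQQQDDQQDDQQQQDDQQQQDDQQDDQQQQDDQQ

This is a Fibonacci-style word recurrence s(k) = s(k−2)·s(k−1): e.g. DD·QQ = DDQQ.
Continuing: QQDDQQDDQQQQDDQQ · DDQQQQDDQQQQDDQQDDQQQQDDQQ gives term 8.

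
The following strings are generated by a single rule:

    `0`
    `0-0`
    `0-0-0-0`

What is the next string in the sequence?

s(k+1) = s(k)·-·s(k) — each term doubles the last with '-' between the halves.
One more doubling of 0-0-0-0 gives the answer.

0-0-0-0-0-0-0-0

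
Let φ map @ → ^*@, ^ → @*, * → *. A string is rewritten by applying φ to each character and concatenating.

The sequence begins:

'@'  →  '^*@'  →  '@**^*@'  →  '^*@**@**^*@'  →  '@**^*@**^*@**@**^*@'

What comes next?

Rewriting the 19 symbols of @**^*@**^*@**@**^*@ one by one yields ^*@ * * @* * ^*@ * * @* * ^*@ * * ^*@ * * @* * ^*@; concatenated:

^*@**@**^*@**@**^*@**^*@**@**^*@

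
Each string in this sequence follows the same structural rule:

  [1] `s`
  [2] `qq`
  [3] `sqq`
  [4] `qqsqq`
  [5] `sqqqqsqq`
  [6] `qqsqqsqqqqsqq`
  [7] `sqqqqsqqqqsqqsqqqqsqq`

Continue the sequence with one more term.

This is a Fibonacci-style word recurrence s(k) = s(k−2)·s(k−1): e.g. s·qq = sqq.
The next term joins qqsqqsqqqqsqq and sqqqqsqqqqsqqsqqqqsqq.

qqsqqsqqqqsqqsqqqqsqqqqsqqsqqqqsqq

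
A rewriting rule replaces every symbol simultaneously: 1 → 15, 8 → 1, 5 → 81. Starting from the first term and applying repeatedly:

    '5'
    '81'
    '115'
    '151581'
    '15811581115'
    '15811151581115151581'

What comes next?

1581115151581158111515158115811581115

φ(15811151581115151581) expands symbol-by-symbol to 15 81 1 15 15 15 81 15 81 1 15 15 15 81 15 81 15 81 1 15; joining the 20 pieces gives the next term.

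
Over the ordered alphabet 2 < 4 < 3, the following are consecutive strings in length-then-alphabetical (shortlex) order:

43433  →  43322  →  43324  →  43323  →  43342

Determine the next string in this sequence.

Treat 43342 as a base-3 numeral over the given alphabet and add one, carrying through any trailing 3's.

43344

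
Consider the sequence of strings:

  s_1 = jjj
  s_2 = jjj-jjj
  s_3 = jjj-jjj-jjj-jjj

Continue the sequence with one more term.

jjj-jjj-jjj-jjj-jjj-jjj-jjj-jjj

Every step duplicates the string with '-' between the halves.
One more doubling of jjj-jjj-jjj-jjj gives the answer.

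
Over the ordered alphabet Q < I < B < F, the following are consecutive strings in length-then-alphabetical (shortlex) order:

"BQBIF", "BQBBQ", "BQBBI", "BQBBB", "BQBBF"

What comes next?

Find the rightmost character of BQBBF below F, bump it to the next letter, and reset everything to its right to Q.

BQBFQ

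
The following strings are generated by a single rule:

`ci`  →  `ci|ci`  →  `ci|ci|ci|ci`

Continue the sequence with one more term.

Each string is two copies of the previous one joined by '|'.
One more doubling of ci|ci|ci|ci gives the answer.

ci|ci|ci|ci|ci|ci|ci|ci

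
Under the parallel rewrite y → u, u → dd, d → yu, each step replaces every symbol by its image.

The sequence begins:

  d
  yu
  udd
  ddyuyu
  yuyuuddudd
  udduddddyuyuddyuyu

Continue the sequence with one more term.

Applying the rule to each of the 18 symbols of udduddddyuyuddyuyu gives the pieces dd yu yu dd yu yu yu yu u dd u dd yu yu u dd u dd, which concatenate to the answer.

ddyuyuddyuyuyuyuudduddyuyuuddudd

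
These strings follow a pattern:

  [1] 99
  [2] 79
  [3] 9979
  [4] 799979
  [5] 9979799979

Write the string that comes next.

From term 3 onward, concatenate the second-to-last term with the last: 99·79 = 9979, 79·9979 = 799979, …
The next term joins 799979 and 9979799979.

7999799979799979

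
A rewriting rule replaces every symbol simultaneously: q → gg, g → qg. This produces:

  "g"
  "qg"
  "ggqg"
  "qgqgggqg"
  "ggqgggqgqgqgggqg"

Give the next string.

Replace each of the 16 characters of ggqgggqgqgqgggqg in place — qg qg gg qg qg qg gg qg gg qg gg qg qg qg gg qg — and concatenate.

qgqgggqgqgqgggqgggqgggqgqgqgggqg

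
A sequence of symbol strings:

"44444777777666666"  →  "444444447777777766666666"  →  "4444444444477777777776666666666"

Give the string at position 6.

Term n consists of 3n-1 4's, followed by 2n+2 7's, followed by 2n+2 6's, where the shown terms are n = 2, 3, 4.
For term 6, n = 7, so the run lengths are 20, 16, 16.

4444444444444444444477777777777777776666666666666666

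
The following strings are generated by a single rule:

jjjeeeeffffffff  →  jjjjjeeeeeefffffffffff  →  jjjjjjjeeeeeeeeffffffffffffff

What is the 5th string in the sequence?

jjjjjjjjjjjeeeeeeeeeeeeffffffffffffffffffff

Reading off run lengths: j runs 3, 5, 7; e runs 4, 6, 8; f runs 8, 11, 14 — each is linear in n, where the shown terms are n = 2, 3, 4.
Setting n = 6 gives 11, 12, 20 characters in each block.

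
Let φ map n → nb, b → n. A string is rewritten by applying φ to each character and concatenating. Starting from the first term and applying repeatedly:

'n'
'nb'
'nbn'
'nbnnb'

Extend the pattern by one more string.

nbnnbnbn

Rewriting each symbol of nbnnb: n→nb, b→n, n→nb, n→nb, b→n, which concatenates to nb n nb nb n.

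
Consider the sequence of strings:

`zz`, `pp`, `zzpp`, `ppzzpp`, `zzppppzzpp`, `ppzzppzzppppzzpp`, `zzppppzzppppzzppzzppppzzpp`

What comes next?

This is a Fibonacci-style word recurrence s(k) = s(k−2)·s(k−1): e.g. zz·pp = zzpp.
The next term joins ppzzppzzppppzzpp and zzppppzzppppzzppzzppppzzpp.

ppzzppzzppppzzppzzppppzzppppzzppzzppppzzpp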